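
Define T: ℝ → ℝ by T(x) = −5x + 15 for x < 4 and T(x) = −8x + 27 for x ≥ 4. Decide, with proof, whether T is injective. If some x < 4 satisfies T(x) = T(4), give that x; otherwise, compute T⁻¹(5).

2

Both pieces are strictly decreasing (slopes −5 and −8), so each is injective on its own interval.
The left piece maps (−∞, 4) onto (−5, ∞); the right piece maps [4, ∞) onto (−∞, −5].
These images are disjoint, so no value is attained by both pieces. Thus T is injective.
Because the two images are disjoint, no x < 4 has T(x) = T(4), so we compute T⁻¹(5): 5 lies in (−5, ∞), so solve −5x + 15 = 5: x = (5 − 15)/(−5) = 2.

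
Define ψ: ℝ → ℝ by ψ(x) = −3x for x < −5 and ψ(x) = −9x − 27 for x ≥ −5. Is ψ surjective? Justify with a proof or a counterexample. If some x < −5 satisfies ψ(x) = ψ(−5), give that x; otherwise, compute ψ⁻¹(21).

Both pieces are strictly decreasing (slopes −3 and −9), so each is injective on its own interval.
The left piece maps (−∞, −5) onto (15, ∞); the right piece maps [−5, ∞) onto (−∞, 18].
The union (15, ∞) ∪ (−∞, 18] covers ℝ, so ψ is surjective.
For the follow-up: the images overlap, so an x < −5 with ψ(x) = ψ(−5) exists. ψ(−5) = 18; solving −3x = 18 for x < −5 gives x = (18 − 0)/(−3) = −6.

-6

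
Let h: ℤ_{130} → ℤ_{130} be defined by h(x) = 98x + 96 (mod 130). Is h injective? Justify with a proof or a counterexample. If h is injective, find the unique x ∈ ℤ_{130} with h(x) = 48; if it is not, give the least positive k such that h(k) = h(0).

We have gcd(98, 130) = 2 > 1. Taking s = 0 and t = 65: h(0) = 96 and h(65) = 98·65 + 96 = 6466 ≡ 96 (mod 130).
So h(0) = h(65) while 0 ≠ 65, therefore h is not injective.
Since h is not injective, we find the least positive k with h(k) = h(0): this means 98k ≡ 0 (mod 130), i.e. 130 ∣ 98k. Since gcd(98, 130) = 2, dividing through by 2 this holds exactly when 65 ∣ 49k, and as gcd(49, 65) = 1, exactly when 65 ∣ k.
The smallest positive such k is 65.

65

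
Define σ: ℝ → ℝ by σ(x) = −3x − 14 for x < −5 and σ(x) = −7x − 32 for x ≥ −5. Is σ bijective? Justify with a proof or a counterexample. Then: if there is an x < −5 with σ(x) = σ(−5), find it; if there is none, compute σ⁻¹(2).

-17/3

Both pieces are strictly decreasing (slopes −3 and −7), so each is injective on its own interval.
The left piece maps (−∞, −5) onto (1, ∞); the right piece maps [−5, ∞) onto (−∞, 3].
These images overlap. In particular σ(−5) = 3 (right piece), and solving −3x − 14 = 3 on the left piece gives x = −17/3 < −5.
So σ(−17/3) = σ(−5) with −17/3 ≠ −5, and σ is not injective, hence not bijective. This x = −17/3 is the requested value below −5.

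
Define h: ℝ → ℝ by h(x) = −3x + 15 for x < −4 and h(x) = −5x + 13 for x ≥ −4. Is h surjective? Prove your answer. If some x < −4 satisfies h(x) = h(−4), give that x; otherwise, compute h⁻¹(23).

-6

Both pieces are strictly decreasing (slopes −3 and −5), so each is injective on its own interval.
The left piece maps (−∞, −4) onto (27, ∞); the right piece maps [−4, ∞) onto (−∞, 33].
The union (27, ∞) ∪ (−∞, 33] covers ℝ, so h is surjective.
For the follow-up: the images overlap, so an x < −4 with h(x) = h(−4) exists. h(−4) = 33; solving −3x + 15 = 33 for x < −4 gives x = (33 − 15)/(−3) = −6.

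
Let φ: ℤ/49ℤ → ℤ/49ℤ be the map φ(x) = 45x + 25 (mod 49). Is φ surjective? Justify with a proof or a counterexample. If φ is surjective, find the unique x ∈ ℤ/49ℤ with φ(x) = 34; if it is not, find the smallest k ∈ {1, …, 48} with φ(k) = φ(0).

Since gcd(45, 49) = 1, 45 is invertible modulo 49. Euclid's algorithm: 49 = 1·45 + 4, 45 = 11·4 + 1; back-substituting gives 1 = 12·45 − 11·49, so 45⁻¹ ≡ 12 (mod 49).
For any y ∈ ℤ/49ℤ, x = 12(y − 25) mod 49 satisfies φ(x) = 45·12(y − 25) + 25 ≡ y (since 45·12 ≡ 1 mod 49). So every y has a preimage.
Thus φ is surjective.
Since φ is surjective, we compute φ⁻¹(34): solve 45x + 25 ≡ 34 (mod 49), i.e. 45x ≡ 9 (mod 49).
Multiplying by 45⁻¹ = 12 gives x ≡ 12·9 = 108 = 2·49 + 10 ≡ 10 (mod 49).
Check: φ(10) = 45·10 + 25 = 475 = 9·49 + 34 ≡ 34 (mod 49).

10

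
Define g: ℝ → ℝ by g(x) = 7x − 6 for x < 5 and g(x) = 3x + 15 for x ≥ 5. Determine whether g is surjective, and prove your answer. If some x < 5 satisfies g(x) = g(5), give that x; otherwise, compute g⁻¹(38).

23/3

Both pieces are strictly increasing (slopes 7 and 3), so each is injective on its own interval.
The left piece maps (−∞, 5) onto (−∞, 29); the right piece maps [5, ∞) onto [30, ∞).
The union (−∞, 29) ∪ [30, ∞) omits the interval between 29 and 30; in particular 29 has no preimage. So g is not surjective.
Because the two images are disjoint, no x < 5 has g(x) = g(5), so we compute g⁻¹(38): 38 lies in [30, ∞), so solve 3x + 15 = 38: x = (38 − 15)/3 = 23/3.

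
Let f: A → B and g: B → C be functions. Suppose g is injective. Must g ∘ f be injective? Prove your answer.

No. Take A = {0, 1}, B = C = {0, 1, 2}, f(0) = f(1) = 0, and g = identity (injective).
Then (g ∘ f)(0) = (g ∘ f)(1) = 0 with 0 ≠ 1, so g ∘ f is not injective.

not injective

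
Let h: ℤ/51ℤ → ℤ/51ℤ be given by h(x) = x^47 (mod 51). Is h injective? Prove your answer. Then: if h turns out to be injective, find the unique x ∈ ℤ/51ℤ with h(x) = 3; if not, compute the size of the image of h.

6

Computing x^47 mod 51 for each x (by repeated squaring, reducing mod 51 at every step), the values h(0), h(1), …, h(50) are: 0, 1, 26, 6, 13, 41, 3, 22, 32, 36, 46, 14, 27, 4, 11, 42, 16, 17, 18, 43, 23, 30, 7, 20, 39, 49, 2, 12, 31, 44, 21, 28, 8, 33, 34, 35, 9, 40, 47, 24, 37, 5, 15, 19, 29, 48, 10, 38, 45, 25, 50.
Every element of ℤ/51ℤ appears exactly once in this list, so h is a bijection, and in particular injective.
Since h is injective, we read off the preimage of 3 from the same table: h(6) = 3, so h⁻¹(3) = 6.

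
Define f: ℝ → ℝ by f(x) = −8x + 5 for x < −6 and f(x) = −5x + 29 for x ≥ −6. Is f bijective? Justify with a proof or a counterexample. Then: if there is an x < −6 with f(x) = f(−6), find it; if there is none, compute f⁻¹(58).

Both pieces are strictly decreasing (slopes −8 and −5), so each is injective on its own interval.
The left piece maps (−∞, −6) onto (53, ∞); the right piece maps [−6, ∞) onto (−∞, 59].
These images overlap. In particular f(−6) = 59 (right piece), and solving −8x + 5 = 59 on the left piece gives x = −27/4 < −6.
So f(−27/4) = f(−6) with −27/4 ≠ −6, and f is not injective, hence not bijective. This x = −27/4 is the requested value below −6.

-27/4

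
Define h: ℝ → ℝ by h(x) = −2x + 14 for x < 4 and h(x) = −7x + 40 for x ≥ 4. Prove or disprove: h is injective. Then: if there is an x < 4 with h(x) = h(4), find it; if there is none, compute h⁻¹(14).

1

Both pieces are strictly decreasing (slopes −2 and −7), so each is injective on its own interval.
The left piece maps (−∞, 4) onto (6, ∞); the right piece maps [4, ∞) onto (−∞, 12].
These images overlap. In particular h(4) = 12 (right piece), and solving −2x + 14 = 12 on the left piece gives x = 1 < 4.
So h(1) = h(4) with 1 ≠ 4, and h is not injective. This x = 1 is the requested value below 4.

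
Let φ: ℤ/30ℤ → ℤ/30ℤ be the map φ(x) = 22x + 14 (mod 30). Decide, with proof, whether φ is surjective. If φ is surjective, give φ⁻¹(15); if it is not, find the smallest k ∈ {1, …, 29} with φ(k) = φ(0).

15

Since gcd(22, 30) = 2, we have 22x ≡ 0 (mod 2) for all x, so φ(x) ≡ 0 (mod 2).
But 1 ≢ 0 (mod 2), so 1 ∈ ℤ/30ℤ has no preimage. Therefore φ is not surjective.
Since φ is not surjective, we find the least positive k with φ(k) = φ(0): this means 22k ≡ 0 (mod 30), i.e. 30 ∣ 22k. Since gcd(22, 30) = 2, dividing through by 2 this holds exactly when 15 ∣ 11k, and as gcd(11, 15) = 1, exactly when 15 ∣ k.
The smallest positive such k is 15.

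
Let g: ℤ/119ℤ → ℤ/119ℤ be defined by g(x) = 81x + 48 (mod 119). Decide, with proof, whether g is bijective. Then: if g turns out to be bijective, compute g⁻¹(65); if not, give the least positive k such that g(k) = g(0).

Suppose g(s) = g(t) in ℤ/119ℤ. Then 81s + 48 ≡ 81t + 48 (mod 119), therefore 81(s − t) ≡ 0 (mod 119).
Since gcd(81, 119) = 1, 81 is invertible modulo 119, so s − t ≡ 0 (mod 119), i.e. s = t.
We now compute 81⁻¹ mod 119 explicitly. Euclid's algorithm: 119 = 1·81 + 38, 81 = 2·38 + 5, 38 = 7·5 + 3, 5 = 1·3 + 2, 3 = 1·2 + 1; back-substituting gives 1 = 72·81 − 49·119, so 81⁻¹ ≡ 72 (mod 119).
For any y ∈ ℤ/119ℤ, x = 72(y − 48) mod 119 satisfies g(x) = 81·72(y − 48) + 48 ≡ y (since 81·72 ≡ 1 mod 119). So every y has a preimage.
Hence g is bijective.
Since g is bijective, we find g⁻¹(65): we need 81x ≡ 65 − 48 ≡ 17 (mod 119). Using 81⁻¹ = 72: x ≡ 72·17 = 1224 = 10·119 + 34, so x = 34.
Check: g(34) = 81·34 + 48 = 2802 = 23·119 + 65 ≡ 65 (mod 119).

34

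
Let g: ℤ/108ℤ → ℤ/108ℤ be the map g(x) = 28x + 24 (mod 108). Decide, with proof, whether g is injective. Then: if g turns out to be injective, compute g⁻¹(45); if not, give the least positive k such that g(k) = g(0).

27

We have gcd(28, 108) = 4 > 1. Taking u = 0 and v = 27: g(0) = 24 and g(27) = 28·27 + 24 = 780 ≡ 24 (mod 108).
So g(0) = g(27) while 0 ≠ 27, thus g is not injective.
Since g is not injective, we find the least positive k with g(k) = g(0): this means 28k ≡ 0 (mod 108), i.e. 108 ∣ 28k. Since gcd(28, 108) = 4, dividing through by 4 this holds exactly when 27 ∣ 7k, and as gcd(7, 27) = 1, exactly when 27 ∣ k.
The smallest positive such k is 27.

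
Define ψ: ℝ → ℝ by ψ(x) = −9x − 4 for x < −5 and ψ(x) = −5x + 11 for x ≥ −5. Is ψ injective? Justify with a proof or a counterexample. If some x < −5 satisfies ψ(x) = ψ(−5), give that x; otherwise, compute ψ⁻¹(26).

Both pieces are strictly decreasing (slopes −9 and −5), so each is injective on its own interval.
The left piece maps (−∞, −5) onto (41, ∞); the right piece maps [−5, ∞) onto (−∞, 36].
These images are disjoint, so no value is attained by both pieces. So ψ is injective.
Because the two images are disjoint, no x < −5 has ψ(x) = ψ(−5), so we compute ψ⁻¹(26): 26 lies in (−∞, 36], so solve −5x + 11 = 26: x = (26 − 11)/(−5) = −3.

-3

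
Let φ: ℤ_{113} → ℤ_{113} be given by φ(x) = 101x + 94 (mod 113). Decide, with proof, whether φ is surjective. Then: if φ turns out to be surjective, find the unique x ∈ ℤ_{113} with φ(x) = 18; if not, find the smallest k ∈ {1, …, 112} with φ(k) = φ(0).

44

Since gcd(101, 113) = 1, 101 is invertible modulo 113. Euclid's algorithm: 113 = 1·101 + 12, 101 = 8·12 + 5, 12 = 2·5 + 2, 5 = 2·2 + 1; back-substituting gives 1 = 47·101 − 42·113, so 101⁻¹ ≡ 47 (mod 113).
Then y ↦ 47(y − 94) is a two-sided inverse to φ, so every y ∈ ℤ_{113} has a preimage.
Thus φ is surjective.
Since φ is surjective, we compute φ⁻¹(18): solve 101x + 94 ≡ 18 (mod 113), i.e. 101x ≡ 37 (mod 113).
Multiplying by 101⁻¹ = 47 gives x ≡ 47·37 = 1739 = 15·113 + 44 ≡ 44 (mod 113).
Check: φ(44) = 101·44 + 94 = 4538 = 40·113 + 18 ≡ 18 (mod 113).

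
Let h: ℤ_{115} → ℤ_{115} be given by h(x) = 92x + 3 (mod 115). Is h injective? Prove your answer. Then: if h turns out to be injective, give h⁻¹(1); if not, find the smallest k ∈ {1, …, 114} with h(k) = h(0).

By definition, injectivity means: for all u, v in the domain, h(u) = h(v) implies u = v.
We have gcd(92, 115) = 23 > 1. Taking u = 0 and v = 5: h(0) = 3 and h(5) = 92·5 + 3 = 463 ≡ 3 (mod 115).
So h(0) = h(5) while 0 ≠ 5, hence h is not injective.
Since h is not injective, we find the least positive k with h(k) = h(0): this means 92k ≡ 0 (mod 115), i.e. 115 ∣ 92k. Since gcd(92, 115) = 23, dividing through by 23 this holds exactly when 5 ∣ 4k, and as gcd(4, 5) = 1, exactly when 5 ∣ k.
The smallest positive such k is 5.

5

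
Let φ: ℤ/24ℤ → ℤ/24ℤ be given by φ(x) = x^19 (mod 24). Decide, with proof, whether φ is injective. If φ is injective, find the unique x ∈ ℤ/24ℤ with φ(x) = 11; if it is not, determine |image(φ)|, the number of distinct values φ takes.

15

φ(0) = 0^19 = 0.
φ(6): Repeated squaring mod 24: 6^1 ≡ 6, 6^2 ≡ 6² = 36 ≡ 12, 6^4 ≡ 12² = 144 ≡ 0, 6^8 ≡ 0² = 0, 6^16 ≡ 0² = 0. Since 19 = 16 + 2 + 1, 6^19 ≡ 0·12·6: 0·12 = 0, then 0·6 = 0. So 6^19 ≡ 0 (mod 24).
So φ(0) = φ(6) = 0 while 0 ≠ 6, therefore φ is not injective.
Since φ is not injective, we determine |image(φ)|. Computing x^19 mod 24 for each x (by repeated squaring, reducing mod 24 at every step), the values φ(0), φ(1), …, φ(23) are: 0, 1, 8, 3, 16, 5, 0, 7, 8, 9, 16, 11, 0, 13, 8, 15, 16, 17, 0, 19, 8, 21, 16, 23.
The distinct values are {0, 1, 3, 5, 7, 8, 9, 11, 13, 15, 16, 17, 19, 21, 23}; there are 15 of them.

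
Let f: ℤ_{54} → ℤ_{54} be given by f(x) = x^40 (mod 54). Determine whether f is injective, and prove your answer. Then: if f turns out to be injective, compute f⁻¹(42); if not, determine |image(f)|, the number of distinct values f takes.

20

f(0) = 0^40 = 0.
f(6): Repeated squaring mod 54: 6^1 ≡ 6, 6^2 ≡ 6² = 36, 6^4 ≡ 36² = 1296 ≡ 0, 6^8 ≡ 0² = 0, 6^16 ≡ 0² = 0, 6^32 ≡ 0² = 0. Since 40 = 32 + 8, 6^40 ≡ 0·0: 0·0 = 0. So 6^40 ≡ 0 (mod 54).
So f(0) = f(6) = 0 while 0 ≠ 6, therefore f is not injective.
Since f is not injective, we determine |image(f)|. Computing x^40 mod 54 for each x (by repeated squaring, reducing mod 54 at every step), the values f(0), f(1), …, f(53) are: 0, 1, 16, 27, 40, 31, 0, 25, 46, 27, 10, 7, 0, 49, 22, 27, 34, 37, 0, 19, 52, 27, 4, 13, 0, 43, 28, 27, 28, 43, 0, 13, 4, 27, 52, 19, 0, 37, 34, 27, 22, 49, 0, 7, 10, 27, 46, 25, 0, 31, 40, 27, 16, 1.
The distinct values are {0, 1, 4, 7, 10, 13, 16, 19, 22, 25, 27, 28, 31, 34, 37, 40, 43, 46, 49, 52}; there are 20 of them.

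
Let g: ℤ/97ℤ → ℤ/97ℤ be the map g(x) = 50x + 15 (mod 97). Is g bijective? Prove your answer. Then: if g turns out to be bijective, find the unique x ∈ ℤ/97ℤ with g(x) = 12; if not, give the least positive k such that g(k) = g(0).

95

Suppose g(s) = g(t) in ℤ/97ℤ. Then 50s + 15 ≡ 50t + 15 (mod 97), therefore 50(s − t) ≡ 0 (mod 97).
Since gcd(50, 97) = 1, 50 is invertible modulo 97, thus s − t ≡ 0 (mod 97), i.e. s = t.
We now compute 50⁻¹ mod 97 explicitly. Euclid's algorithm: 97 = 1·50 + 47, 50 = 1·47 + 3, 47 = 15·3 + 2, 3 = 1·2 + 1; back-substituting gives 1 = 33·50 − 17·97, so 50⁻¹ ≡ 33 (mod 97).
Then y ↦ 33(y − 15) is a two-sided inverse to g, so every y ∈ ℤ/97ℤ has a preimage.
So g is bijective.
Since g is bijective, we find g⁻¹(12): we need 50x ≡ 12 − 15 ≡ 94 (mod 97). Using 50⁻¹ = 33: x ≡ 33·94 = 3102 = 31·97 + 95, so x = 95.
Check: g(95) = 50·95 + 15 = 4765 = 49·97 + 12 ≡ 12 (mod 97).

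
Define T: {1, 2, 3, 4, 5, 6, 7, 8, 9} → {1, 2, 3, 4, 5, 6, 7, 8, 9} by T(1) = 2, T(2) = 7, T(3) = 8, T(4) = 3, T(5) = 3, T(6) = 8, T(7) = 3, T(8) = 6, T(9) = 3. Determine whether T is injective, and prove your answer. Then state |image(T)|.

5

T(4) = 3 = T(5) with 4 ≠ 5, so T is not injective.
The image of T is {2, 3, 6, 7, 8}, which has 5 elements.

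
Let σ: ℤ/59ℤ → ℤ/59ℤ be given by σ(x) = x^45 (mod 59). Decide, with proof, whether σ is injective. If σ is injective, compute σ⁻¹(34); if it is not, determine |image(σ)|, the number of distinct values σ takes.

39

Since 59 is prime, the nonzero elements of ℤ/59ℤ form a cyclic group of order 58.
As gcd(45, 58) = 1, raising to the 45th power is a bijection on this group: if x_1^45 ≡ x_2^45 then (x_1x_2^{−1})^45 = 1, and the only element of order dividing gcd(45, 58) = 1 is 1, so x_1 = x_2.
With σ(0) = 0 this makes σ injective on all of ℤ/59ℤ, hence bijective (finite equal-size domain and codomain). In particular σ is injective.
Since σ is injective, we find the preimage of 34. The inverse of x ↦ x^45 on (ℤ/59ℤ)^× is x ↦ x^49, because 45·49 = 2205 = 38·58 + 1 ≡ 1 (mod 58) and x^{58} = 1 for x ≠ 0 (Fermat). So σ⁻¹(34) = 34^49 mod 59.
Repeated squaring mod 59: 34^1 ≡ 34, 34^2 ≡ 34² = 1156 ≡ 35, 34^4 ≡ 35² = 1225 ≡ 45, 34^8 ≡ 45² = 2025 ≡ 19, 34^16 ≡ 19² = 361 ≡ 7, 34^32 ≡ 7² = 49. Since 49 = 32 + 16 + 1, 34^49 ≡ 49·7·34: 49·7 = 343 ≡ 48, then 48·34 = 1632 ≡ 39. So 34^49 ≡ 39 (mod 59).
Hence σ⁻¹(34) = 39.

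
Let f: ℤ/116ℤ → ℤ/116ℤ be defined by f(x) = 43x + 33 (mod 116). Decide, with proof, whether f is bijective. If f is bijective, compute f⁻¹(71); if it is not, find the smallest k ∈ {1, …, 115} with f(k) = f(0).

98

Recall that injectivity means: for all u, v in the domain, f(u) = f(v) implies u = v.
Suppose f(u) = f(v) in ℤ/116ℤ. Then 43u + 33 ≡ 43v + 33 (mod 116), hence 43(u − v) ≡ 0 (mod 116).
Since gcd(43, 116) = 1, 43 is invertible modulo 116, hence u − v ≡ 0 (mod 116), i.e. u = v.
We now compute 43⁻¹ mod 116 explicitly. Euclid's algorithm: 116 = 2·43 + 30, 43 = 1·30 + 13, 30 = 2·13 + 4, 13 = 3·4 + 1; back-substituting gives 1 = 27·43 − 10·116, so 43⁻¹ ≡ 27 (mod 116).
For any y ∈ ℤ/116ℤ, x = 27(y − 33) mod 116 satisfies f(x) = 43·27(y − 33) + 33 ≡ y (since 43·27 ≡ 1 mod 116). So every y has a preimage.
So f is bijective.
Since f is bijective, we compute f⁻¹(71): solve 43x + 33 ≡ 71 (mod 116), i.e. 43x ≡ 38 (mod 116).
Multiplying by 43⁻¹ = 27 gives x ≡ 27·38 = 1026 = 8·116 + 98 ≡ 98 (mod 116).
Check: f(98) = 43·98 + 33 = 4247 = 36·116 + 71 ≡ 71 (mod 116).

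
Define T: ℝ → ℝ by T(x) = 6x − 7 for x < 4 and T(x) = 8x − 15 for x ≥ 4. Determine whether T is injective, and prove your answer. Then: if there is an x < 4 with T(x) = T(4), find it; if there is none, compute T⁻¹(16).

Both pieces are strictly increasing (slopes 6 and 8), so each is injective on its own interval.
The left piece maps (−∞, 4) onto (−∞, 17); the right piece maps [4, ∞) onto [17, ∞).
These images are disjoint, so no value is attained by both pieces. So T is injective.
Because the two images are disjoint, no x < 4 has T(x) = T(4), so we compute T⁻¹(16): 16 lies in (−∞, 17), so solve 6x − 7 = 16: x = (16 + 7)/6 = 23/6.

23/6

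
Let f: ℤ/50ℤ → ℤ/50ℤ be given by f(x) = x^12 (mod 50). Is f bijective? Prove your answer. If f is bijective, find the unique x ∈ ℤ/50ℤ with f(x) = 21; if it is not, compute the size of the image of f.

12

f(1) = 1^12 = 1.
f(7): Repeated squaring mod 50: 7^1 ≡ 7, 7^2 ≡ 7² = 49, 7^4 ≡ 49² = 2401 ≡ 1, 7^8 ≡ 1² = 1. Since 12 = 8 + 4, 7^12 ≡ 1·1: 1·1 = 1. So 7^12 ≡ 1 (mod 50).
So f(1) = f(7) = 1 while 1 ≠ 7, so f is not injective, hence not bijective.
Since f is not bijective, we determine |image(f)|. Computing x^12 mod 50 for each x (by repeated squaring, reducing mod 50 at every step), the values f(0), f(1), …, f(49) are: 0, 1, 46, 41, 16, 25, 36, 1, 36, 31, 0, 21, 6, 31, 46, 25, 6, 11, 26, 11, 0, 41, 16, 21, 26, 25, 26, 21, 16, 41, 0, 11, 26, 11, 6, 25, 46, 31, 6, 21, 0, 31, 36, 1, 36, 25, 16, 41, 46, 1.
The distinct values are {0, 1, 6, 11, 16, 21, 25, 26, 31, 36, 41, 46}; there are 12 of them.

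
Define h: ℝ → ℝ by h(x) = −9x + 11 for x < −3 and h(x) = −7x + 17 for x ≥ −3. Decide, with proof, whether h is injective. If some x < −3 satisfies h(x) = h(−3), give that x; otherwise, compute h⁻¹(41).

Both pieces are strictly decreasing (slopes −9 and −7), so each is injective on its own interval.
The left piece maps (−∞, −3) onto (38, ∞); the right piece maps [−3, ∞) onto (−∞, 38].
These images are disjoint, so no value is attained by both pieces. Hence h is injective.
Because the two images are disjoint, no x < −3 has h(x) = h(−3), so we compute h⁻¹(41): 41 lies in (38, ∞), so solve −9x + 11 = 41: x = (41 − 11)/(−9) = −10/3.

-10/3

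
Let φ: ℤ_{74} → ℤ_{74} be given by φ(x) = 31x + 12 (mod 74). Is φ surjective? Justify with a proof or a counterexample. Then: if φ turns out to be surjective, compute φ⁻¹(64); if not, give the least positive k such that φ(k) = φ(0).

Recall: φ is surjective if every y in the codomain equals φ(x) for some x in the domain.
Since gcd(31, 74) = 1, 31 is invertible modulo 74. Euclid's algorithm: 74 = 2·31 + 12, 31 = 2·12 + 7, 12 = 1·7 + 5, 7 = 1·5 + 2, 5 = 2·2 + 1; back-substituting gives 1 = 43·31 − 18·74, so 31⁻¹ ≡ 43 (mod 74).
For any y ∈ ℤ_{74}, x = 43(y − 12) mod 74 satisfies φ(x) = 31·43(y − 12) + 12 ≡ y (since 31·43 ≡ 1 mod 74). So every y has a preimage.
Hence φ is surjective.
Since φ is surjective, we compute φ⁻¹(64): solve 31x + 12 ≡ 64 (mod 74), i.e. 31x ≡ 52 (mod 74).
Multiplying by 31⁻¹ = 43 gives x ≡ 43·52 = 2236 = 30·74 + 16 ≡ 16 (mod 74).
Check: φ(16) = 31·16 + 12 = 508 = 6·74 + 64 ≡ 64 (mod 74).

16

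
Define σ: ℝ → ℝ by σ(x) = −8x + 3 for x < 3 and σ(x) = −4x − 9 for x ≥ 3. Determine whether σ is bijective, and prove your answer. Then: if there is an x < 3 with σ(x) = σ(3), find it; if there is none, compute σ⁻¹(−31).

11/2

Both pieces are strictly decreasing (slopes −8 and −4), so each is injective on its own interval.
The left piece maps (−∞, 3) onto (−21, ∞); the right piece maps [3, ∞) onto (−∞, −21].
Since −21 = −21, the images partition ℝ: σ is injective and surjective, hence bijective.
Because the two images are disjoint, no x < 3 has σ(x) = σ(3), so we compute σ⁻¹(−31): −31 lies in (−∞, −21], so solve −4x − 9 = −31: x = (−31 + 9)/(−4) = 11/2.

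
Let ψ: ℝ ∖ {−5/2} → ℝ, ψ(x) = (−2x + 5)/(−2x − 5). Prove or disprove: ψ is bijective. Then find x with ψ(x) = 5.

If ψ(x) = 1, cross-multiplying gives −2(−2x + 5) = −2(−2x − 5), which simplifies to −10 = 10 — false.  So 1 has no preimage and ψ is not surjective.
So ψ is not bijective.
Solving ψ(x) = 5: cross-multiplying gives −2x + 5 = 5(−2x − 5), which rearranges to 8x = −30, so x = −15/4.

-15/4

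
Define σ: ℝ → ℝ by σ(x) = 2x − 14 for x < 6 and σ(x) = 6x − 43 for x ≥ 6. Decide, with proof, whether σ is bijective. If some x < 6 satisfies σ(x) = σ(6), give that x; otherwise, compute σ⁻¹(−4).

7/2

Both pieces are strictly increasing (slopes 2 and 6), so each is injective on its own interval.
The left piece maps (−∞, 6) onto (−∞, −2); the right piece maps [6, ∞) onto [−7, ∞).
These images overlap. In particular σ(6) = −7 (right piece), and solving 2x − 14 = −7 on the left piece gives x = 7/2 < 6.
So σ(7/2) = σ(6) with 7/2 ≠ 6, and σ is not injective, hence not bijective. This x = 7/2 is the requested value below 6.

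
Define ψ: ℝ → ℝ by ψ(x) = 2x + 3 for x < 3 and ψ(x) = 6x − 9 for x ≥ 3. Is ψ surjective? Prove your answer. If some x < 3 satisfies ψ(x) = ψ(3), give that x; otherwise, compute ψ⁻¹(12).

Both pieces are strictly increasing (slopes 2 and 6), so each is injective on its own interval.
The left piece maps (−∞, 3) onto (−∞, 9); the right piece maps [3, ∞) onto [9, ∞).
These images together cover ℝ, so ψ is surjective.
Because the two images are disjoint, no x < 3 has ψ(x) = ψ(3), so we compute ψ⁻¹(12): 12 lies in [9, ∞), so solve 6x − 9 = 12: x = (12 + 9)/6 = 7/2.

7/2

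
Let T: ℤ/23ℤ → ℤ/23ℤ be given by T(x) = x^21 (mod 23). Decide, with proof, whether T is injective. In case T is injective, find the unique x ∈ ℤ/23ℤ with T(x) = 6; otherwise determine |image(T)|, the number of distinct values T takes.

Since 23 is prime, the nonzero elements of ℤ/23ℤ form a cyclic group of order 22.
As gcd(21, 22) = 1, raising to the 21st power is a bijection on this group: if u^21 ≡ v^21 then (uv^{−1})^21 = 1, and the only element of order dividing gcd(21, 22) = 1 is 1, so u = v.
With T(0) = 0 this makes T injective on all of ℤ/23ℤ, hence bijective (finite equal-size domain and codomain). In particular T is injective.
Since T is injective, we find the preimage of 6. The inverse of x ↦ x^21 on (ℤ/23ℤ)^× is x ↦ x^21, because 21·21 = 441 = 20·22 + 1 ≡ 1 (mod 22) and x^{22} = 1 for x ≠ 0 (Fermat). So T⁻¹(6) = 6^21 mod 23.
Repeated squaring mod 23: 6^1 ≡ 6, 6^2 ≡ 6² = 36 ≡ 13, 6^4 ≡ 13² = 169 ≡ 8, 6^8 ≡ 8² = 64 ≡ 18, 6^16 ≡ 18² = 324 ≡ 2. Since 21 = 16 + 4 + 1, 6^21 ≡ 2·8·6: 2·8 = 16, then 16·6 = 96 ≡ 4. So 6^21 ≡ 4 (mod 23).
Hence T⁻¹(6) = 4.

4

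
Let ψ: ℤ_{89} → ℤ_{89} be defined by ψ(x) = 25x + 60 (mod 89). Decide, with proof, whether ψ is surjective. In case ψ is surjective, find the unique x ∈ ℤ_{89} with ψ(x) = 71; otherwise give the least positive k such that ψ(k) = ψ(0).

By definition, ψ is surjective if every y in the codomain equals ψ(x) for some x in the domain.
Since gcd(25, 89) = 1, 25 is invertible modulo 89. Euclid's algorithm: 89 = 3·25 + 14, 25 = 1·14 + 11, 14 = 1·11 + 3, 11 = 3·3 + 2, 3 = 1·2 + 1; back-substituting gives 1 = 57·25 − 16·89, so 25⁻¹ ≡ 57 (mod 89).
For any y ∈ ℤ_{89}, x = 57(y − 60) mod 89 satisfies ψ(x) = 25·57(y − 60) + 60 ≡ y (since 25·57 ≡ 1 mod 89). So every y has a preimage.
So ψ is surjective.
Since ψ is surjective, we compute ψ⁻¹(71): solve 25x + 60 ≡ 71 (mod 89), i.e. 25x ≡ 11 (mod 89).
Multiplying by 25⁻¹ = 57 gives x ≡ 57·11 = 627 = 7·89 + 4 ≡ 4 (mod 89).
Check: ψ(4) = 25·4 + 60 = 160 = 1·89 + 71 ≡ 71 (mod 89).

4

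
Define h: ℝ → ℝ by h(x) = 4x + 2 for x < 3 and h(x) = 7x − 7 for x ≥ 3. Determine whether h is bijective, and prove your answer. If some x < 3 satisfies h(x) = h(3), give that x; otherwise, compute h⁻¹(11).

Both pieces are strictly increasing (slopes 4 and 7), so each is injective on its own interval.
The left piece maps (−∞, 3) onto (−∞, 14); the right piece maps [3, ∞) onto [14, ∞).
Since 14 = 14, the images partition ℝ: h is injective and surjective, hence bijective.
Because the two images are disjoint, no x < 3 has h(x) = h(3), so we compute h⁻¹(11): 11 lies in (−∞, 14), so solve 4x + 2 = 11: x = (11 − 2)/4 = 9/4.

9/4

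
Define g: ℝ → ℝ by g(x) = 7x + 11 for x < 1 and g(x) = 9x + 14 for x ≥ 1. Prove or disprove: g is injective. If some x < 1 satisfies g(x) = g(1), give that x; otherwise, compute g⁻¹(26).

Both pieces are strictly increasing (slopes 7 and 9), so each is injective on its own interval.
The left piece maps (−∞, 1) onto (−∞, 18); the right piece maps [1, ∞) onto [23, ∞).
These images are disjoint, so no value is attained by both pieces. So g is injective.
Because the two images are disjoint, no x < 1 has g(x) = g(1), so we compute g⁻¹(26): 26 lies in [23, ∞), so solve 9x + 14 = 26: x = (26 − 14)/9 = 4/3.

4/3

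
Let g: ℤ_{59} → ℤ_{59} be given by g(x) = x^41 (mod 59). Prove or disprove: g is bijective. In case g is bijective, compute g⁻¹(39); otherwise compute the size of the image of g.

31

Since 59 is prime, the nonzero elements of ℤ_{59} form a cyclic group of order 58.
As gcd(41, 58) = 1, raising to the 41st power is a bijection on this group: if u^41 ≡ v^41 then (uv^{−1})^41 = 1, and the only element of order dividing gcd(41, 58) = 1 is 1, so u = v.
With g(0) = 0 this makes g injective on all of ℤ_{59}, hence bijective (finite equal-size domain and codomain). In particular g is bijective.
Since g is bijective, we find the preimage of 39. The inverse of x ↦ x^41 on (ℤ_{59})^× is x ↦ x^17, because 41·17 = 697 = 12·58 + 1 ≡ 1 (mod 58) and x^{58} = 1 for x ≠ 0 (Fermat). So g⁻¹(39) = 39^17 mod 59.
Repeated squaring mod 59: 39^1 ≡ 39, 39^2 ≡ 39² = 1521 ≡ 46, 39^4 ≡ 46² = 2116 ≡ 51, 39^8 ≡ 51² = 2601 ≡ 5, 39^16 ≡ 5² = 25. Since 17 = 16 + 1, 39^17 ≡ 25·39: 25·39 = 975 ≡ 31. So 39^17 ≡ 31 (mod 59).
Hence g⁻¹(39) = 31.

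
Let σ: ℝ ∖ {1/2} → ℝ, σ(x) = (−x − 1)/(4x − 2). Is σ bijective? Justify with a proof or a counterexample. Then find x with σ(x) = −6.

If σ(x) = −1/4, cross-multiplying gives 4(−x − 1) = −1(4x − 2), which simplifies to −4 = 2 — false.  So −1/4 has no preimage and σ is not surjective.
Therefore σ is not bijective.
Solving σ(x) = −6: cross-multiplying gives −x − 1 = −6(4x − 2), which rearranges to 23x = 13, so x = 13/23.

13/23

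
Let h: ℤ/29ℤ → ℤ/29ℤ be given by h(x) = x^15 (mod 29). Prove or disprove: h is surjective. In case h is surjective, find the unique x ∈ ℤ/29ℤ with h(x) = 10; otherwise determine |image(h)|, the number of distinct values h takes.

Since 29 is prime, the nonzero elements of ℤ/29ℤ form a cyclic group of order 28.
As gcd(15, 28) = 1, raising to the 15th power is a bijection on this group: if s^15 ≡ t^15 then (st^{−1})^15 = 1, and the only element of order dividing gcd(15, 28) = 1 is 1, so s = t.
With h(0) = 0 this makes h injective on all of ℤ/29ℤ, hence bijective (finite equal-size domain and codomain). In particular h is surjective.
Since h is surjective, we find the preimage of 10. The inverse of x ↦ x^15 on (ℤ/29ℤ)^× is x ↦ x^15, because 15·15 = 225 = 8·28 + 1 ≡ 1 (mod 28) and x^{28} = 1 for x ≠ 0 (Fermat). So h⁻¹(10) = 10^15 mod 29.
Repeated squaring mod 29: 10^1 ≡ 10, 10^2 ≡ 10² = 100 ≡ 13, 10^4 ≡ 13² = 169 ≡ 24, 10^8 ≡ 24² = 576 ≡ 25. Since 15 = 8 + 4 + 2 + 1, 10^15 ≡ 25·24·13·10: 25·24 = 600 ≡ 20, then 20·13 = 260 ≡ 28, then 28·10 = 280 ≡ 19. So 10^15 ≡ 19 (mod 29).
Hence h⁻¹(10) = 19.

19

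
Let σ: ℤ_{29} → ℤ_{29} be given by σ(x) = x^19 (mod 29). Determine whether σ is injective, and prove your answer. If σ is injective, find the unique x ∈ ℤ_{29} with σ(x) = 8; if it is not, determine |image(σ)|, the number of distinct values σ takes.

Since 29 is prime, the nonzero elements of ℤ_{29} form a cyclic group of order 28.
As gcd(19, 28) = 1, raising to the 19th power is a bijection on this group: if a^19 ≡ b^19 then (ab^{−1})^19 = 1, and the only element of order dividing gcd(19, 28) = 1 is 1, so a = b.
With σ(0) = 0 this makes σ injective on all of ℤ_{29}, hence bijective (finite equal-size domain and codomain). In particular σ is injective.
Since σ is injective, we find the preimage of 8. The inverse of x ↦ x^19 on (ℤ_{29})^× is x ↦ x^3, because 19·3 = 57 = 2·28 + 1 ≡ 1 (mod 28) and x^{28} = 1 for x ≠ 0 (Fermat). So σ⁻¹(8) = 8^3 mod 29.
Repeated squaring mod 29: 8^1 ≡ 8, 8^2 ≡ 8² = 64 ≡ 6. Since 3 = 2 + 1, 8^3 ≡ 6·8: 6·8 = 48 ≡ 19. So 8^3 ≡ 19 (mod 29).
Hence σ⁻¹(8) = 19.

19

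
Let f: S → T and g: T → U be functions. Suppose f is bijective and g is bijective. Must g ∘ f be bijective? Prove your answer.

Injectivity: if g(f(x_1)) = g(f(x_2)) then f(x_1) = f(x_2) (g injective) so x_1 = x_2 (f injective).
Surjectivity: for c ∈ U pick b with g(b) = c, then a with f(a) = b; then (g ∘ f)(a) = c.
Thus g ∘ f is bijective.

bijective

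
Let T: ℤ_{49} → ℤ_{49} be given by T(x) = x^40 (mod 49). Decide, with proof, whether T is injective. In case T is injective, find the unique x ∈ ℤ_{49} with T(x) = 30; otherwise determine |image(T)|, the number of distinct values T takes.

22

T(0) = 0^40 = 0.
T(7): Repeated squaring mod 49: 7^1 ≡ 7, 7^2 ≡ 7² = 49 ≡ 0, 7^4 ≡ 0² = 0, 7^8 ≡ 0² = 0, 7^16 ≡ 0² = 0, 7^32 ≡ 0² = 0. Since 40 = 32 + 8, 7^40 ≡ 0·0: 0·0 = 0. So 7^40 ≡ 0 (mod 49).
So T(0) = T(7) = 0 while 0 ≠ 7, hence T is not injective.
Since T is not injective, we determine |image(T)|. Computing x^40 mod 49 for each x (by repeated squaring, reducing mod 49 at every step), the values T(0), T(1), …, T(48) are: 0, 1, 37, 11, 46, 2, 15, 0, 36, 23, 25, 32, 16, 29, 0, 22, 9, 39, 18, 30, 43, 0, 8, 44, 4, 4, 44, 8, 0, 43, 30, 18, 39, 9, 22, 0, 29, 16, 32, 25, 23, 36, 0, 15, 2, 46, 11, 37, 1.
The distinct values are {0, 1, 2, 4, 8, 9, 11, 15, 16, 18, 22, 23, 25, 29, 30, 32, 36, 37, 39, 43, 44, 46}; there are 22 of them.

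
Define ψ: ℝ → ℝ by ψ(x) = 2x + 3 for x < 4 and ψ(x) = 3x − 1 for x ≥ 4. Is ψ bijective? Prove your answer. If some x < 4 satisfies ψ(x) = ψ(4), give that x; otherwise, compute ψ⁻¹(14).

Both pieces are strictly increasing (slopes 2 and 3), so each is injective on its own interval.
The left piece maps (−∞, 4) onto (−∞, 11); the right piece maps [4, ∞) onto [11, ∞).
Since 11 = 11, the images partition ℝ: ψ is injective and surjective, hence bijective.
Because the two images are disjoint, no x < 4 has ψ(x) = ψ(4), so we compute ψ⁻¹(14): 14 lies in [11, ∞), so solve 3x − 1 = 14: x = (14 + 1)/3 = 5.

5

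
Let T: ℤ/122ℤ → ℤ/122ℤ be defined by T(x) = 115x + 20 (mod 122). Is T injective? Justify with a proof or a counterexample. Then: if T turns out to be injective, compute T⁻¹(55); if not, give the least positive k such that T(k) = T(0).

117

Recall that T is injective if T(a) = T(b) implies a = b.
If T(a) = T(b), then 115a ≡ 115b (mod 122). Because gcd(115, 122) = 1, we may cancel 115 to get a ≡ b (mod 122).
Therefore T is injective.
We now compute 115⁻¹ mod 122 explicitly. Euclid's algorithm: 122 = 1·115 + 7, 115 = 16·7 + 3, 7 = 2·3 + 1; back-substituting gives 1 = 87·115 − 82·122, so 115⁻¹ ≡ 87 (mod 122).
Since T is injective, we find T⁻¹(55): we need 115x ≡ 55 − 20 ≡ 35 (mod 122). Using 115⁻¹ = 87: x ≡ 87·35 = 3045 = 24·122 + 117, so x = 117.
Check: T(117) = 115·117 + 20 = 13475 = 110·122 + 55 ≡ 55 (mod 122).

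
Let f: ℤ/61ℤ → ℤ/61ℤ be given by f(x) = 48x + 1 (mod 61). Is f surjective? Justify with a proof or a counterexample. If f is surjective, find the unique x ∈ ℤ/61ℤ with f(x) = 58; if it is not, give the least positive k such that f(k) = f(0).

Since gcd(48, 61) = 1, 48 is invertible modulo 61. Euclid's algorithm: 61 = 1·48 + 13, 48 = 3·13 + 9, 13 = 1·9 + 4, 9 = 2·4 + 1; back-substituting gives 1 = 14·48 − 11·61, so 48⁻¹ ≡ 14 (mod 61).
Then y ↦ 14(y − 1) is a two-sided inverse to f, so every y ∈ ℤ/61ℤ has a preimage.
Hence f is surjective.
Since f is surjective, we find f⁻¹(58): we need 48x ≡ 58 − 1 ≡ 57 (mod 61). Using 48⁻¹ = 14: x ≡ 14·57 = 798 = 13·61 + 5, so x = 5.
Check: f(5) = 48·5 + 1 = 241 = 3·61 + 58 ≡ 58 (mod 61).

5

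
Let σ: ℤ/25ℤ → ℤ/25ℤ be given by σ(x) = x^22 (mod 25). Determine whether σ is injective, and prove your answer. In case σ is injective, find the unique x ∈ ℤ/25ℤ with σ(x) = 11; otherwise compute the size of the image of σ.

11

σ(0) = 0^22 = 0.
σ(5): Repeated squaring mod 25: 5^1 ≡ 5, 5^2 ≡ 5² = 25 ≡ 0, 5^4 ≡ 0² = 0, 5^8 ≡ 0² = 0, 5^16 ≡ 0² = 0. Since 22 = 16 + 4 + 2, 5^22 ≡ 0·0·0: 0·0 = 0, then 0·0 = 0. So 5^22 ≡ 0 (mod 25).
So σ(0) = σ(5) = 0 while 0 ≠ 5, hence σ is not injective.
Since σ is not injective, we determine |image(σ)|. Computing x^22 mod 25 for each x (by repeated squaring, reducing mod 25 at every step), the values σ(0), σ(1), …, σ(24) are: 0, 1, 4, 9, 16, 0, 11, 24, 14, 6, 0, 21, 19, 19, 21, 0, 6, 14, 24, 11, 0, 16, 9, 4, 1.
The distinct values are {0, 1, 4, 6, 9, 11, 14, 16, 19, 21, 24}; there are 11 of them.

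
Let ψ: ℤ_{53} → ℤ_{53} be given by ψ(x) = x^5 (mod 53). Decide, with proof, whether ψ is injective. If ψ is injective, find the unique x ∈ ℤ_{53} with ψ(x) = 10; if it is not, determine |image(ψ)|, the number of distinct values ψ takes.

Since 53 is prime, the nonzero elements of ℤ_{53} form a cyclic group of order 52.
As gcd(5, 52) = 1, raising to the 5th power is a bijection on this group: if u^5 ≡ v^5 then (uv^{−1})^5 = 1, and the only element of order dividing gcd(5, 52) = 1 is 1, so u = v.
With ψ(0) = 0 this makes ψ injective on all of ℤ_{53}, hence bijective (finite equal-size domain and codomain). In particular ψ is injective.
Since ψ is injective, we find the preimage of 10. The inverse of x ↦ x^5 on (ℤ_{53})^× is x ↦ x^21, because 5·21 = 105 = 2·52 + 1 ≡ 1 (mod 52) and x^{52} = 1 for x ≠ 0 (Fermat). So ψ⁻¹(10) = 10^21 mod 53.
Repeated squaring mod 53: 10^1 ≡ 10, 10^2 ≡ 10² = 100 ≡ 47, 10^4 ≡ 47² = 2209 ≡ 36, 10^8 ≡ 36² = 1296 ≡ 24, 10^16 ≡ 24² = 576 ≡ 46. Since 21 = 16 + 4 + 1, 10^21 ≡ 46·36·10: 46·36 = 1656 ≡ 13, then 13·10 = 130 ≡ 24. So 10^21 ≡ 24 (mod 53).
Hence ψ⁻¹(10) = 24.

24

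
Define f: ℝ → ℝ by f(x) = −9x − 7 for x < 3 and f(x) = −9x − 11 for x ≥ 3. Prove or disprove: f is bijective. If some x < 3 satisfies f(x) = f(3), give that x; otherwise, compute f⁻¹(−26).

Both pieces are strictly decreasing (slopes −9 and −9), so each is injective on its own interval.
The left piece maps (−∞, 3) onto (−34, ∞); the right piece maps [3, ∞) onto (−∞, −38].
The images leave a gap (−34 has no preimage), so f is not surjective, hence not bijective.
Because the two images are disjoint, no x < 3 has f(x) = f(3), so we compute f⁻¹(−26): −26 lies in (−34, ∞), so solve −9x − 7 = −26: x = (−26 + 7)/(−9) = 19/9.

19/9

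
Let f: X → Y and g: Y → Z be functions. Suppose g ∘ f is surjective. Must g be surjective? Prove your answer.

surjective

Let c ∈ Z. Since g ∘ f is surjective, some a ∈ X has g(f(a)) = c. Then b = f(a) ∈ Y satisfies g(b) = c. So g is surjective.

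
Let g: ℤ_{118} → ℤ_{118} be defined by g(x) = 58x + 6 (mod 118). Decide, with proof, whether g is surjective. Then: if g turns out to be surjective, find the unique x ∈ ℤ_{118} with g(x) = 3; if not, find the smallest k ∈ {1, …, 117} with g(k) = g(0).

Since gcd(58, 118) = 2, we have 58x ≡ 0 (mod 2) for all x, so g(x) ≡ 0 (mod 2).
But 1 ≢ 0 (mod 2), so 1 ∈ ℤ_{118} has no preimage. So g is not surjective.
Since g is not surjective, we find the least positive k with g(k) = g(0): this means 58k ≡ 0 (mod 118), i.e. 118 ∣ 58k. Since gcd(58, 118) = 2, dividing through by 2 this holds exactly when 59 ∣ 29k, and as gcd(29, 59) = 1, exactly when 59 ∣ k.
The smallest positive such k is 59.

59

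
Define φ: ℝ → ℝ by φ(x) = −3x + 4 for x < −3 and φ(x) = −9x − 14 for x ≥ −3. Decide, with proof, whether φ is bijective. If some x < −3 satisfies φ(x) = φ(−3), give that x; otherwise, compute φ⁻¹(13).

Both pieces are strictly decreasing (slopes −3 and −9), so each is injective on its own interval.
The left piece maps (−∞, −3) onto (13, ∞); the right piece maps [−3, ∞) onto (−∞, 13].
Since 13 = 13, the images partition ℝ: φ is injective and surjective, hence bijective.
Because the two images are disjoint, no x < −3 has φ(x) = φ(−3), so we compute φ⁻¹(13): 13 lies in (−∞, 13], so solve −9x − 14 = 13: x = (13 + 14)/(−9) = −3.

-3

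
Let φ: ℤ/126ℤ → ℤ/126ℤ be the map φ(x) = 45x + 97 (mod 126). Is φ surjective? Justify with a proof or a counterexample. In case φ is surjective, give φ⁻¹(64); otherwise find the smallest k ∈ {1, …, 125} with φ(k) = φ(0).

14

By definition, φ is surjective if every y in the codomain equals φ(x) for some x in the domain.
Since gcd(45, 126) = 9, we have 45x ≡ 0 (mod 9) for all x, so φ(x) ≡ 7 (mod 9).
But 0 ≢ 7 (mod 9), so 0 ∈ ℤ/126ℤ has no preimage. Hence φ is not surjective.
Since φ is not surjective, we find the least positive k with φ(k) = φ(0): this means 45k ≡ 0 (mod 126), i.e. 126 ∣ 45k. Since gcd(45, 126) = 9, dividing through by 9 this holds exactly when 14 ∣ 5k, and as gcd(5, 14) = 1, exactly when 14 ∣ k.
The smallest positive such k is 14.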